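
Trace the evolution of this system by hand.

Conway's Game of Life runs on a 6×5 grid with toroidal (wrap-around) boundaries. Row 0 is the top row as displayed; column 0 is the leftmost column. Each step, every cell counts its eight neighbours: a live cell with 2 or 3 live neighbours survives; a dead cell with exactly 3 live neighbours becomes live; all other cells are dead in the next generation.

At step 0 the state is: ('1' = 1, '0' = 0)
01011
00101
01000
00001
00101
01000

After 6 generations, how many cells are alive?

6

k=0  01011
00101
01000
00001
00101
01000
k=1  01011
01101
10010
10010
10010
01001
k=2  01001
01000
10010
11110
11110
01000
k=3  01100
01101
10010
00000
00010
00011
k=4  01001
00001
11111
00001
00011
00011
k=5  00001
00000
01100
01000
10000
00100
k=6  00000
00000
01100
11100
01000
00000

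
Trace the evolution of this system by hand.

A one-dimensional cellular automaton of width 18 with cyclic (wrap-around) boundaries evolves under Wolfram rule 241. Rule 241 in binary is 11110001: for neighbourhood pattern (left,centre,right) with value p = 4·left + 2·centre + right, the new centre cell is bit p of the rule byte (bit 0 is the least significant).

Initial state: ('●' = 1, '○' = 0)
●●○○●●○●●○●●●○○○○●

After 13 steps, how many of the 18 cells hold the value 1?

gen 0: ●●○○●●○●●○●●●○○○○●
gen 1: ●●●○○●●○●●○●●●●●○○
gen 2: ○●●●○○●●○●●○●●●●●○
gen 3: ○○●●●○○●●○●●○●●●●●
gen 4: ●○○●●●○○●●○●●○●●●●
gen 5: ●●○○●●●○○●●○●●○●●●
gen 6: ●●●○○●●●○○●●○●●○●●
gen 7: ●●●●○○●●●○○●●○●●○●
gen 8: ●●●●●○○●●●○○●●○●●○
gen 9: ○●●●●●○○●●●○○●●○●●
gen 10: ●○●●●●●○○●●●○○●●○●
gen 11: ●●○●●●●●○○●●●○○●●○
gen 12: ○●●○●●●●●○○●●●○○●●
gen 13: ●○●●○●●●●●○○●●●○○●

12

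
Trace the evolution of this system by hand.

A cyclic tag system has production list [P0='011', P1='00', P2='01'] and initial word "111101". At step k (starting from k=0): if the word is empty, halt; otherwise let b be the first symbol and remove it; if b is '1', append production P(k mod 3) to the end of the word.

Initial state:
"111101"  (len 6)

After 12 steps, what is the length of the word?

[0] "111101"  (len 6)
[1] "11101011"  (len 8)
[2] "110101100"  (len 9)
[3] "1010110001"  (len 10)
[4] "010110001011"  (len 12)
[5] "10110001011"  (len 11)
[6] "011000101101"  (len 12)
[7] "11000101101"  (len 11)
[8] "100010110100"  (len 12)
[9] "0001011010001"  (len 13)
[10] "001011010001"  (len 12)
[11] "01011010001"  (len 11)
[12] "1011010001"  (len 10)

10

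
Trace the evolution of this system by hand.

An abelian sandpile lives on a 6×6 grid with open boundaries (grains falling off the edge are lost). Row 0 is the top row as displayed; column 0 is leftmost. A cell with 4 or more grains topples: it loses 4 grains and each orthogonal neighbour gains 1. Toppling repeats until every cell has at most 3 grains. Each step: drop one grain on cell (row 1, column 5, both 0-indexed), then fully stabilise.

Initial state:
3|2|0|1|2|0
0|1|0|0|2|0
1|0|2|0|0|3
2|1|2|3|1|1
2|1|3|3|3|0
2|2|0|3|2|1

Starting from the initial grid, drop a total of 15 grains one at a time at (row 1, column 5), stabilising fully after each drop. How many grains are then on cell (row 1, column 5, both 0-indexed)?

2

[0] 3|2|0|1|2|0
0|1|0|0|2|0
1|0|2|0|0|3
2|1|2|3|1|1
2|1|3|3|3|0
2|2|0|3|2|1
[1] 3|2|0|1|2|0
0|1|0|0|2|1
1|0|2|0|0|3
2|1|2|3|1|1
2|1|3|3|3|0
2|2|0|3|2|1
[2] 3|2|0|1|2|0
0|1|0|0|2|2
1|0|2|0|0|3
2|1|2|3|1|1
2|1|3|3|3|0
2|2|0|3|2|1
[3] 3|2|0|1|2|0
0|1|0|0|2|3
1|0|2|0|0|3
2|1|2|3|1|1
2|1|3|3|3|0
2|2|0|3|2|1
[4] 3|2|0|1|2|1
0|1|0|0|3|1
1|0|2|0|1|0
2|1|2|3|1|2
2|1|3|3|3|0
2|2|0|3|2|1
[5] 3|2|0|1|2|1
0|1|0|0|3|2
1|0|2|0|1|0
2|1|2|3|1|2
2|1|3|3|3|0
2|2|0|3|2|1
[6] 3|2|0|1|2|1
0|1|0|0|3|3
1|0|2|0|1|0
2|1|2|3|1|2
2|1|3|3|3|0
2|2|0|3|2|1
[7] 3|2|0|1|3|2
0|1|0|1|0|1
1|0|2|0|2|1
2|1|2|3|1|2
2|1|3|3|3|0
2|2|0|3|2|1
[8] 3|2|0|1|3|2
0|1|0|1|0|2
1|0|2|0|2|1
2|1|2|3|1|2
2|1|3|3|3|0
2|2|0|3|2|1
[9] 3|2|0|1|3|2
0|1|0|1|0|3
1|0|2|0|2|1
2|1|2|3|1|2
2|1|3|3|3|0
2|2|0|3|2|1
[10] 3|2|0|1|3|3
0|1|0|1|1|0
1|0|2|0|2|2
2|1|2|3|1|2
2|1|3|3|3|0
2|2|0|3|2|1
[11] 3|2|0|1|3|3
0|1|0|1|1|1
1|0|2|0|2|2
2|1|2|3|1|2
2|1|3|3|3|0
2|2|0|3|2|1
[12] 3|2|0|1|3|3
0|1|0|1|1|2
1|0|2|0|2|2
2|1|2|3|1|2
2|1|3|3|3|0
2|2|0|3|2|1
[13] 3|2|0|1|3|3
0|1|0|1|1|3
1|0|2|0|2|2
2|1|2|3|1|2
2|1|3|3|3|0
2|2|0|3|2|1
[14] 3|2|0|2|0|1
0|1|0|1|3|1
1|0|2|0|2|3
2|1|2|3|1|2
2|1|3|3|3|0
2|2|0|3|2|1
[15] 3|2|0|2|0|1
0|1|0|1|3|2
1|0|2|0|2|3
2|1|2|3|1|2
2|1|3|3|3|0
2|2|0|3|2|1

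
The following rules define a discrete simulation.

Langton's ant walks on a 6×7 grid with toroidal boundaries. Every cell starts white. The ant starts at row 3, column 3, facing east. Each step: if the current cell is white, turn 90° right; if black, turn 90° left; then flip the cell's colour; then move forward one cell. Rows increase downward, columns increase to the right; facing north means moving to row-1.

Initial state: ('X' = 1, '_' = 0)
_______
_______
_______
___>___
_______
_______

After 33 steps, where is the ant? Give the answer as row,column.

2,1

0) _______
_______
_______
___>___
_______
_______
1) _______
_______
_______
___X___
___v___
_______
2) _______
_______
_______
___X___
__<X___
_______
3) _______
_______
_______
__^X___
__XX___
_______
4) _______
_______
_______
__X>___
__XX___
_______
5) _______
_______
___^___
__X____
__XX___
_______
6) _______
_______
___X>__
__X____
__XX___
_______
7) _______
_______
___XX__
__X_v__
__XX___
_______
8) _______
_______
___XX__
__X<X__
__XX___
_______
9) _______
_______
___^X__
__XXX__
__XX___
_______
10) _______
_______
__<_X__
__XXX__
__XX___
_______
11) _______
__^____
__X_X__
__XXX__
__XX___
_______
12) _______
__X>___
__X_X__
__XXX__
__XX___
_______
13) _______
__XX___
__XvX__
__XXX__
__XX___
_______
14) _______
__XX___
__<XX__
__XXX__
__XX___
_______
15) _______
__XX___
___XX__
__vXX__
__XX___
_______
16) _______
__XX___
___XX__
___>X__
__XX___
_______
17) _______
__XX___
___^X__
____X__
__XX___
_______
18) _______
__XX___
__<_X__
____X__
__XX___
_______
19) _______
__^X___
__X_X__
____X__
__XX___
_______
20) _______
_<_X___
__X_X__
____X__
__XX___
_______
21) _^_____
_X_X___
__X_X__
____X__
__XX___
_______
22) _X>____
_X_X___
__X_X__
____X__
__XX___
_______
23) _XX____
_XvX___
__X_X__
____X__
__XX___
_______
24) _XX____
_<XX___
__X_X__
____X__
__XX___
_______
25) _XX____
__XX___
_vX_X__
____X__
__XX___
_______
26) _XX____
__XX___
<XX_X__
____X__
__XX___
_______
27) _XX____
^_XX___
XXX_X__
____X__
__XX___
_______
28) _XX____
X>XX___
XXX_X__
____X__
__XX___
_______
29) _XX____
XXXX___
XvX_X__
____X__
__XX___
_______
30) _XX____
XXXX___
X_>_X__
____X__
__XX___
_______
31) _XX____
XX^X___
X___X__
____X__
__XX___
_______
32) _XX____
X<_X___
X___X__
____X__
__XX___
_______
33) _XX____
X__X___
Xv__X__
____X__
__XX___
_______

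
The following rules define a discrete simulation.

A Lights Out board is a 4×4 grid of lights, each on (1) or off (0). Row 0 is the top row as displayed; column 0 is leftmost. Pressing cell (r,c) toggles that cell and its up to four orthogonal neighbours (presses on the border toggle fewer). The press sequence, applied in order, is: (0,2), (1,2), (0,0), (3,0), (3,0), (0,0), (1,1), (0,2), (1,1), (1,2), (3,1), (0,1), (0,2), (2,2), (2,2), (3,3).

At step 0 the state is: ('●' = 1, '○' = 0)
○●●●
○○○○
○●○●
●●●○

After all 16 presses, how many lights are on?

7

0) ○●●●
○○○○
○●○●
●●●○
1) ○○○○
○○●○
○●○●
●●●○
2) ○○●○
○●○●
○●●●
●●●○
3) ●●●○
●●○●
○●●●
●●●○
4) ●●●○
●●○●
●●●●
○○●○
5) ●●●○
●●○●
○●●●
●●●○
6) ○○●○
○●○●
○●●●
●●●○
7) ○●●○
●○●●
○○●●
●●●○
8) ○○○●
●○○●
○○●●
●●●○
9) ○●○●
○●●●
○●●●
●●●○
10) ○●●●
○○○○
○●○●
●●●○
11) ○●●●
○○○○
○○○●
○○○○
12) ●○○●
○●○○
○○○●
○○○○
13) ●●●○
○●●○
○○○●
○○○○
14) ●●●○
○●○○
○●●○
○○●○
15) ●●●○
○●●○
○○○●
○○○○
16) ●●●○
○●●○
○○○○
○○●●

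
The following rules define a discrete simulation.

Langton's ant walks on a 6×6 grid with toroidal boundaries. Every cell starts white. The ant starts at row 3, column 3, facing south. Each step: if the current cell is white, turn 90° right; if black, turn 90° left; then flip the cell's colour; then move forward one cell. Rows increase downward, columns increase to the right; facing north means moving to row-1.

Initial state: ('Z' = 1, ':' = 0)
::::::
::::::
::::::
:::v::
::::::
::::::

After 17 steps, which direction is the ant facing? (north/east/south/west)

east

0) ::::::
::::::
::::::
:::v::
::::::
::::::
1) ::::::
::::::
::::::
::<Z::
::::::
::::::
2) ::::::
::::::
::^:::
::ZZ::
::::::
::::::
3) ::::::
::::::
::Z>::
::ZZ::
::::::
::::::
4) ::::::
::::::
::ZZ::
::Zv::
::::::
::::::
5) ::::::
::::::
::ZZ::
::Z:>:
::::::
::::::
6) ::::::
::::::
::ZZ::
::Z:Z:
::::v:
::::::
7) ::::::
::::::
::ZZ::
::Z:Z:
:::<Z:
::::::
8) ::::::
::::::
::ZZ::
::Z^Z:
:::ZZ:
::::::
9) ::::::
::::::
::ZZ::
::ZZ>:
:::ZZ:
::::::
10) ::::::
::::::
::ZZ^:
::ZZ::
:::ZZ:
::::::
11) ::::::
::::::
::ZZZ>
::ZZ::
:::ZZ:
::::::
12) ::::::
::::::
::ZZZZ
::ZZ:v
:::ZZ:
::::::
13) ::::::
::::::
::ZZZZ
::ZZ<Z
:::ZZ:
::::::
14) ::::::
::::::
::ZZ^Z
::ZZZZ
:::ZZ:
::::::
15) ::::::
::::::
::Z<:Z
::ZZZZ
:::ZZ:
::::::
16) ::::::
::::::
::Z::Z
::ZvZZ
:::ZZ:
::::::
17) ::::::
::::::
::Z::Z
::Z:>Z
:::ZZ:
::::::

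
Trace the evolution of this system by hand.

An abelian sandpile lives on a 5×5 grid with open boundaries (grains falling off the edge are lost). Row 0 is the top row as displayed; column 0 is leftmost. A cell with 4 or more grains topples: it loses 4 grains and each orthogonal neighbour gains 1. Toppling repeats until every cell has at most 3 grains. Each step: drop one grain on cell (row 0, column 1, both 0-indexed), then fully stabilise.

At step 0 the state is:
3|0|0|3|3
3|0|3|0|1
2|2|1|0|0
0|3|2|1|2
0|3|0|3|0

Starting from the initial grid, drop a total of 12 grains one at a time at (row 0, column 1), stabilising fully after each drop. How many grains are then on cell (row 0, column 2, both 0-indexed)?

1

gen 0: 3|0|0|3|3
3|0|3|0|1
2|2|1|0|0
0|3|2|1|2
0|3|0|3|0
gen 1: 3|1|0|3|3
3|0|3|0|1
2|2|1|0|0
0|3|2|1|2
0|3|0|3|0
gen 2: 3|2|0|3|3
3|0|3|0|1
2|2|1|0|0
0|3|2|1|2
0|3|0|3|0
gen 3: 3|3|0|3|3
3|0|3|0|1
2|2|1|0|0
0|3|2|1|2
0|3|0|3|0
gen 4: 1|1|1|3|3
0|2|3|0|1
3|2|1|0|0
0|3|2|1|2
0|3|0|3|0
gen 5: 1|2|1|3|3
0|2|3|0|1
3|2|1|0|0
0|3|2|1|2
0|3|0|3|0
gen 6: 1|3|1|3|3
0|2|3|0|1
3|2|1|0|0
0|3|2|1|2
0|3|0|3|0
gen 7: 2|0|2|3|3
0|3|3|0|1
3|2|1|0|0
0|3|2|1|2
0|3|0|3|0
gen 8: 2|1|2|3|3
0|3|3|0|1
3|2|1|0|0
0|3|2|1|2
0|3|0|3|0
gen 9: 2|2|2|3|3
0|3|3|0|1
3|2|1|0|0
0|3|2|1|2
0|3|0|3|0
gen 10: 2|3|2|3|3
0|3|3|0|1
3|2|1|0|0
0|3|2|1|2
0|3|0|3|0
gen 11: 3|2|1|1|0
1|1|1|2|2
3|3|2|0|0
0|3|2|1|2
0|3|0|3|0
gen 12: 3|3|1|1|0
1|1|1|2|2
3|3|2|0|0
0|3|2|1|2
0|3|0|3|0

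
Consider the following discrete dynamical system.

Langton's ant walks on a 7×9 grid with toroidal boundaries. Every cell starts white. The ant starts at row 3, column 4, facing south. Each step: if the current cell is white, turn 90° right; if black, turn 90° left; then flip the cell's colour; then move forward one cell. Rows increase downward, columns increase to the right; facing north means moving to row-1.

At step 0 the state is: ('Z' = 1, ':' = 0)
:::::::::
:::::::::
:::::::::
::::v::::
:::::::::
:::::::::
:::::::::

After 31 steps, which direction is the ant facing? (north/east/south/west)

[0] :::::::::
:::::::::
:::::::::
::::v::::
:::::::::
:::::::::
:::::::::
[1] :::::::::
:::::::::
:::::::::
:::<Z::::
:::::::::
:::::::::
:::::::::
[2] :::::::::
:::::::::
:::^:::::
:::ZZ::::
:::::::::
:::::::::
:::::::::
[3] :::::::::
:::::::::
:::Z>::::
:::ZZ::::
:::::::::
:::::::::
:::::::::
[4] :::::::::
:::::::::
:::ZZ::::
:::Zv::::
:::::::::
:::::::::
:::::::::
[5] :::::::::
:::::::::
:::ZZ::::
:::Z:>:::
:::::::::
:::::::::
:::::::::
[6] :::::::::
:::::::::
:::ZZ::::
:::Z:Z:::
:::::v:::
:::::::::
:::::::::
[7] :::::::::
:::::::::
:::ZZ::::
:::Z:Z:::
::::<Z:::
:::::::::
:::::::::
[8] :::::::::
:::::::::
:::ZZ::::
:::Z^Z:::
::::ZZ:::
:::::::::
:::::::::
[9] :::::::::
:::::::::
:::ZZ::::
:::ZZ>:::
::::ZZ:::
:::::::::
:::::::::
[10] :::::::::
:::::::::
:::ZZ^:::
:::ZZ::::
::::ZZ:::
:::::::::
:::::::::
[11] :::::::::
:::::::::
:::ZZZ>::
:::ZZ::::
::::ZZ:::
:::::::::
:::::::::
[12] :::::::::
:::::::::
:::ZZZZ::
:::ZZ:v::
::::ZZ:::
:::::::::
:::::::::
[13] :::::::::
:::::::::
:::ZZZZ::
:::ZZ<Z::
::::ZZ:::
:::::::::
:::::::::
[14] :::::::::
:::::::::
:::ZZ^Z::
:::ZZZZ::
::::ZZ:::
:::::::::
:::::::::
[15] :::::::::
:::::::::
:::Z<:Z::
:::ZZZZ::
::::ZZ:::
:::::::::
:::::::::
[16] :::::::::
:::::::::
:::Z::Z::
:::ZvZZ::
::::ZZ:::
:::::::::
:::::::::
[17] :::::::::
:::::::::
:::Z::Z::
:::Z:>Z::
::::ZZ:::
:::::::::
:::::::::
[18] :::::::::
:::::::::
:::Z:^Z::
:::Z::Z::
::::ZZ:::
:::::::::
:::::::::
[19] :::::::::
:::::::::
:::Z:Z>::
:::Z::Z::
::::ZZ:::
:::::::::
:::::::::
[20] :::::::::
::::::^::
:::Z:Z:::
:::Z::Z::
::::ZZ:::
:::::::::
:::::::::
[21] :::::::::
::::::Z>:
:::Z:Z:::
:::Z::Z::
::::ZZ:::
:::::::::
:::::::::
[22] :::::::::
::::::ZZ:
:::Z:Z:v:
:::Z::Z::
::::ZZ:::
:::::::::
:::::::::
[23] :::::::::
::::::ZZ:
:::Z:Z<Z:
:::Z::Z::
::::ZZ:::
:::::::::
:::::::::
[24] :::::::::
::::::^Z:
:::Z:ZZZ:
:::Z::Z::
::::ZZ:::
:::::::::
:::::::::
[25] :::::::::
:::::<:Z:
:::Z:ZZZ:
:::Z::Z::
::::ZZ:::
:::::::::
:::::::::
[26] :::::^:::
:::::Z:Z:
:::Z:ZZZ:
:::Z::Z::
::::ZZ:::
:::::::::
:::::::::
[27] :::::Z>::
:::::Z:Z:
:::Z:ZZZ:
:::Z::Z::
::::ZZ:::
:::::::::
:::::::::
[28] :::::ZZ::
:::::ZvZ:
:::Z:ZZZ:
:::Z::Z::
::::ZZ:::
:::::::::
:::::::::
[29] :::::ZZ::
:::::<ZZ:
:::Z:ZZZ:
:::Z::Z::
::::ZZ:::
:::::::::
:::::::::
[30] :::::ZZ::
::::::ZZ:
:::Z:vZZ:
:::Z::Z::
::::ZZ:::
:::::::::
:::::::::
[31] :::::ZZ::
::::::ZZ:
:::Z::>Z:
:::Z::Z::
::::ZZ:::
:::::::::
:::::::::

east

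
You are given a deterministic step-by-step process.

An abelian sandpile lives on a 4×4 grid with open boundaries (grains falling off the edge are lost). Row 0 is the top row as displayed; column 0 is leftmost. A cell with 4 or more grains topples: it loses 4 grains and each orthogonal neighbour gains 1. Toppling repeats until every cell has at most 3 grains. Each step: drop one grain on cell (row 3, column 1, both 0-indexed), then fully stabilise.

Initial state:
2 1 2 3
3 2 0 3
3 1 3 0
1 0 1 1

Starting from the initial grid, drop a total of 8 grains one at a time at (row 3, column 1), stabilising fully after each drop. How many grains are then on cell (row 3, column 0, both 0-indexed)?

step 0: 2 1 2 3
3 2 0 3
3 1 3 0
1 0 1 1
step 1: 2 1 2 3
3 2 0 3
3 1 3 0
1 1 1 1
step 2: 2 1 2 3
3 2 0 3
3 1 3 0
1 2 1 1
step 3: 2 1 2 3
3 2 0 3
3 1 3 0
1 3 1 1
step 4: 2 1 2 3
3 2 0 3
3 2 3 0
2 0 2 1
step 5: 2 1 2 3
3 2 0 3
3 2 3 0
2 1 2 1
step 6: 2 1 2 3
3 2 0 3
3 2 3 0
2 2 2 1
step 7: 2 1 2 3
3 2 0 3
3 2 3 0
2 3 2 1
step 8: 2 1 2 3
3 2 0 3
3 3 3 0
3 0 3 1

3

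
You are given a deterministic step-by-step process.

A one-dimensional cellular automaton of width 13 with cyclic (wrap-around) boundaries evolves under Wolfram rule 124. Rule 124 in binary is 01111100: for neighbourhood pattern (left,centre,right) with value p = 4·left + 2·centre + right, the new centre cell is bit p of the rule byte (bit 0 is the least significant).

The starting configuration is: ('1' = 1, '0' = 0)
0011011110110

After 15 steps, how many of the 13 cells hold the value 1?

k=0  0011011110110
k=1  0011110011111
k=2  1010011010001
k=3  1111011111001
k=4  0001110001101
k=5  1001011001111
k=6  1101111101000
k=7  1111000111100
k=8  1001100100110
k=9  1101110110111
k=10  0111011111100
k=11  0101110000110
k=12  0111011000111
k=13  1101111100101
k=14  0111000110111
k=15  1101100111101

9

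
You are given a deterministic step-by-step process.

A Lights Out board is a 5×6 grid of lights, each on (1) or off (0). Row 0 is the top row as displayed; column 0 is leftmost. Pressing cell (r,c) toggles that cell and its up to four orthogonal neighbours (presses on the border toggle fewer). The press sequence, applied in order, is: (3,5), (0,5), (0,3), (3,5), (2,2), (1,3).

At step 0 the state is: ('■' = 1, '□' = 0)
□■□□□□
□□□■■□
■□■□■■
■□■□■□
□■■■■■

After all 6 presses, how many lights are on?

[0] □■□□□□
□□□■■□
■□■□■■
■□■□■□
□■■■■■
[1] □■□□□□
□□□■■□
■□■□■□
■□■□□■
□■■■■□
[2] □■□□■■
□□□■■■
■□■□■□
■□■□□■
□■■■■□
[3] □■■■□■
□□□□■■
■□■□■□
■□■□□■
□■■■■□
[4] □■■■□■
□□□□■■
■□■□■■
■□■□■□
□■■■■■
[5] □■■■□■
□□■□■■
■■□■■■
■□□□■□
□■■■■■
[6] □■■□□■
□□□■□■
■■□□■■
■□□□■□
□■■■■■

16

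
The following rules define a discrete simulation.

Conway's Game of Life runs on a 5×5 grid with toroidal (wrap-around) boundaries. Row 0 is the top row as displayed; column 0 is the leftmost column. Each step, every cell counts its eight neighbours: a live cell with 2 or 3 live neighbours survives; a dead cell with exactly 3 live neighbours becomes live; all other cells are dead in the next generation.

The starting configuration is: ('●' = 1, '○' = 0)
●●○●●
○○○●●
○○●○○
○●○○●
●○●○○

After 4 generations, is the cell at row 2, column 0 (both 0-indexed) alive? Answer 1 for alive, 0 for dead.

step 0: ●●○●●
○○○●●
○○●○○
○●○○●
●○●○○
step 1: ○●○○○
○●○○○
●○●○●
●●●●○
○○●○○
step 2: ○●●○○
○●●○○
○○○○●
●○○○○
●○○●○
step 3: ●○○●○
●●●●○
●●○○○
●○○○○
●○●○●
step 4: ○○○○○
○○○●○
○○○○○
○○○○○
●○○●○

0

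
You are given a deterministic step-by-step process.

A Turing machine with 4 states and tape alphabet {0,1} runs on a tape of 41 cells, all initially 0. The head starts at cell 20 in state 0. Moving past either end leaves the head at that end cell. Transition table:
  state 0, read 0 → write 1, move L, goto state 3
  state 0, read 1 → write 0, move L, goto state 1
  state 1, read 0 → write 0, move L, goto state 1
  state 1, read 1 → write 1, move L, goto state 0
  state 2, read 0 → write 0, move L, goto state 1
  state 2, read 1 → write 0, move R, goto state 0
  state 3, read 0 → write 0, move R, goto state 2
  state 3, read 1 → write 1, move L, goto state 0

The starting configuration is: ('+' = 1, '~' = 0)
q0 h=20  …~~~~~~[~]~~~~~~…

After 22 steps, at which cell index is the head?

26

0) q0 h=20  …~~~~~~[~]~~~~~~…
1) q3 h=19  …~~~~~~[~]+~~~~~…
2) q2 h=20  …~~~~~~[+]~~~~~~…
3) q0 h=21  …~~~~~~[~]~~~~~~…
4) q3 h=20  …~~~~~~[~]+~~~~~…
5) q2 h=21  …~~~~~~[+]~~~~~~…
6) q0 h=22  …~~~~~~[~]~~~~~~…
7) q3 h=21  …~~~~~~[~]+~~~~~…
8) q2 h=22  …~~~~~~[+]~~~~~~…
9) q0 h=23  …~~~~~~[~]~~~~~~…
10) q3 h=22  …~~~~~~[~]+~~~~~…
11) q2 h=23  …~~~~~~[+]~~~~~~…
12) q0 h=24  …~~~~~~[~]~~~~~~…
13) q3 h=23  …~~~~~~[~]+~~~~~…
14) q2 h=24  …~~~~~~[+]~~~~~~…
15) q0 h=25  …~~~~~~[~]~~~~~~…
16) q3 h=24  …~~~~~~[~]+~~~~~…
17) q2 h=25  …~~~~~~[+]~~~~~~…
18) q0 h=26  …~~~~~~[~]~~~~~~…
19) q3 h=25  …~~~~~~[~]+~~~~~…
20) q2 h=26  …~~~~~~[+]~~~~~~…
21) q0 h=27  …~~~~~~[~]~~~~~~…
22) q3 h=26  …~~~~~~[~]+~~~~~…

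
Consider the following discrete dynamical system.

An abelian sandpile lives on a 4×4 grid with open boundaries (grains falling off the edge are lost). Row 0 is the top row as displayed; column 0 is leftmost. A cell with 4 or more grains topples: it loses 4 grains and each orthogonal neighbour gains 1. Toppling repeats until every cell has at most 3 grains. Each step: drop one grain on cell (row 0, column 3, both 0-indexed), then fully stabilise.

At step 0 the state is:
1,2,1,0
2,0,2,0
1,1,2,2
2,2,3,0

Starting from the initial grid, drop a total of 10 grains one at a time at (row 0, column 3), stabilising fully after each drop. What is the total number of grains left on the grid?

[0] 1,2,1,0
2,0,2,0
1,1,2,2
2,2,3,0
[1] 1,2,1,1
2,0,2,0
1,1,2,2
2,2,3,0
[2] 1,2,1,2
2,0,2,0
1,1,2,2
2,2,3,0
[3] 1,2,1,3
2,0,2,0
1,1,2,2
2,2,3,0
[4] 1,2,2,0
2,0,2,1
1,1,2,2
2,2,3,0
[5] 1,2,2,1
2,0,2,1
1,1,2,2
2,2,3,0
[6] 1,2,2,2
2,0,2,1
1,1,2,2
2,2,3,0
[7] 1,2,2,3
2,0,2,1
1,1,2,2
2,2,3,0
[8] 1,2,3,0
2,0,2,2
1,1,2,2
2,2,3,0
[9] 1,2,3,1
2,0,2,2
1,1,2,2
2,2,3,0
[10] 1,2,3,2
2,0,2,2
1,1,2,2
2,2,3,0

27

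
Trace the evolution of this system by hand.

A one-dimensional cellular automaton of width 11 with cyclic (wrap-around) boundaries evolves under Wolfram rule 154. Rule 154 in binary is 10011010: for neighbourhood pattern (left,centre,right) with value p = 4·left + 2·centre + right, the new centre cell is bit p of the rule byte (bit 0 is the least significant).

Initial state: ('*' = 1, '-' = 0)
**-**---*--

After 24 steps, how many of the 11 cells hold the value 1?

5

gen 0: **-**---*--
gen 1: *--*-*-*-**
gen 2: -**------**
gen 3: -*-*----**-
gen 4: *---*--**-*
gen 5: -*-*-***--*
gen 6: -----**-**-
gen 7: ----**--*-*
gen 8: *--**-**---
gen 9: -***--*-*-*
gen 10: -**-**-----
gen 11: **--*-*----
gen 12: *-**---*--*
gen 13: --*-*-*-***
gen 14: **------**-
gen 15: *-*----**--
gen 16: ---*--**-**
gen 17: *-*-***--*-
gen 18: ----**-**--
gen 19: ---**--*-*-
gen 20: --**-**---*
gen 21: ***--*-*-*-
gen 22: **-**------
gen 23: *--*-*----*
gen 24: -**---*--**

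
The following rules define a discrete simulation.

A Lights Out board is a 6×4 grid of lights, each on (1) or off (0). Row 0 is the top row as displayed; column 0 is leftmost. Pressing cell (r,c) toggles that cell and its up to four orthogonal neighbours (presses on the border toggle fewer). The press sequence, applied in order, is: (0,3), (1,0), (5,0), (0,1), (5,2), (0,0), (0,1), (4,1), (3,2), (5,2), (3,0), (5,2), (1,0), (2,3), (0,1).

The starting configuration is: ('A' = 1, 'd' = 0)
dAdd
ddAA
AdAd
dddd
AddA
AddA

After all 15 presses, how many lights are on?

16

0) dAdd
ddAA
AdAd
dddd
AddA
AddA
1) dAAA
ddAd
AdAd
dddd
AddA
AddA
2) AAAA
AAAd
ddAd
dddd
AddA
AddA
3) AAAA
AAAd
ddAd
dddd
dddA
dAdA
4) dddA
AdAd
ddAd
dddd
dddA
dAdA
5) dddA
AdAd
ddAd
dddd
ddAA
ddAd
6) AAdA
ddAd
ddAd
dddd
ddAA
ddAd
7) ddAA
dAAd
ddAd
dddd
ddAA
ddAd
8) ddAA
dAAd
ddAd
dAdd
AAdA
dAAd
9) ddAA
dAAd
dddd
ddAA
AAAA
dAAd
10) ddAA
dAAd
dddd
ddAA
AAdA
dddA
11) ddAA
dAAd
Addd
AAAA
dAdA
dddA
12) ddAA
dAAd
Addd
AAAA
dAAA
dAAd
13) AdAA
AdAd
dddd
AAAA
dAAA
dAAd
14) AdAA
AdAA
ddAA
AAAd
dAAA
dAAd
15) dAdA
AAAA
ddAA
AAAd
dAAA
dAAd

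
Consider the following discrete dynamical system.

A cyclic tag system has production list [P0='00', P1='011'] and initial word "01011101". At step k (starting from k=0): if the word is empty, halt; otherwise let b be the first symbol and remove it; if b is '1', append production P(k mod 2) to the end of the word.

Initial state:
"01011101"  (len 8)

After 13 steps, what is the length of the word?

[0] "01011101"  (len 8)
[1] "1011101"  (len 7)
[2] "011101011"  (len 9)
[3] "11101011"  (len 8)
[4] "1101011011"  (len 10)
[5] "10101101100"  (len 11)
[6] "0101101100011"  (len 13)
[7] "101101100011"  (len 12)
[8] "01101100011011"  (len 14)
[9] "1101100011011"  (len 13)
[10] "101100011011011"  (len 15)
[11] "0110001101101100"  (len 16)
[12] "110001101101100"  (len 15)
[13] "1000110110110000"  (len 16)

16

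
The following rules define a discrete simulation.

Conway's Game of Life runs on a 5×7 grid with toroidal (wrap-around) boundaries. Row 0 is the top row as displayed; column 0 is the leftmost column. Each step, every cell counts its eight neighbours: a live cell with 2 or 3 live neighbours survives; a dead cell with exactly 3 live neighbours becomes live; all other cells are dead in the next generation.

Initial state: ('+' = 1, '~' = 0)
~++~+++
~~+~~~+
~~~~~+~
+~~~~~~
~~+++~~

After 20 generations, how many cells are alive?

17

k=0  ~++~+++
~~+~~~+
~~~~~+~
+~~~~~~
~~+++~~
k=1  ++~~+~+
+++++~+
~~~~~~+
~~~++~~
+~+~+~+
k=2  ~~~~+~~
~~+++~~
~+~~~~+
+~~++~+
~~+~+~+
k=3  ~~+~+~~
~~++++~
~+~~~~+
~++++~+
+~~~+~+
k=4  ~++~~~+
~++~++~
~+~~~~+
~++++~+
+~~~+~+
k=5  ~~+~+~+
~~~+~++
~~~~~~+
~++++~+
~~~~+~+
k=6  +~~~+~+
+~~++~+
~~~~~~+
~~+++~+
~+~~+~+
k=7  ~+~~+~~
~~~++~~
~~+~~~+
~~+++~+
~++~+~+
k=8  ++~~+~~
~~++++~
~~+~~~~
~~~~+~+
~+~~+~~
k=9  ++~~~~~
~~+~++~
~~+~~~~
~~~+~+~
~+~++~~
k=10  ++~~~+~
~~++~~~
~~+~~+~
~~~+~~~
++~++~~
k=11  +~~~~~+
~~+++~+
~~+~+~~
~+~+~~~
++~++~+
k=12  ~~~~~~~
+++~+~+
~+~~++~
~+~~~+~
~+~++++
k=13  ~~~~~~~
+++++~+
~~~++~~
~+~+~~~
+~+~+++
k=14  ~~~~~~~
+++~++~
~~~~~+~
++~~~~+
+++++++
k=15  ~~~~~~~
~+~~+++
~~+~++~
~~~+~~~
~~++++~
k=16  ~~+~~~+
~~~++~+
~~+~~~+
~~~~~~~
~~+++~~
k=17  ~~+~~~~
+~++~~+
~~~+~+~
~~+~~~~
~~++~~~
k=18  ~~~~~~~
~++++~+
~+~++~+
~~+~+~~
~+++~~~
k=19  +~~~+~~
~+~~+~~
~+~~~~~
+~~~++~
~+++~~~
k=20  +~~~+~~
++~~~~~
++~~++~
+~~++~~
++++~++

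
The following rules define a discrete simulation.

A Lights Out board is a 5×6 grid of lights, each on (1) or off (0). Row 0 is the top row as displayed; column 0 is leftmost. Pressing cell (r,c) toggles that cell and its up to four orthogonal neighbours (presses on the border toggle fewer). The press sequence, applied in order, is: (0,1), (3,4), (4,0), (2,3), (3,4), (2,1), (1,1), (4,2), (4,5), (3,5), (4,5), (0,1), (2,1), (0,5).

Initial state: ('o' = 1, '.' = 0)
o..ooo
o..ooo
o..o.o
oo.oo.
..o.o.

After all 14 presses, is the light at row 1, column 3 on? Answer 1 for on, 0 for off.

0

gen 0: o..ooo
o..ooo
o..o.o
oo.oo.
..o.o.
gen 1: .ooooo
oo.ooo
o..o.o
oo.oo.
..o.o.
gen 2: .ooooo
oo.ooo
o..ooo
oo...o
..o...
gen 3: .ooooo
oo.ooo
o..ooo
.o...o
ooo...
gen 4: .ooooo
oo..oo
o.o..o
.o.o.o
ooo...
gen 5: .ooooo
oo..oo
o.o.oo
.o..o.
ooo.o.
gen 6: .ooooo
o...oo
.o..oo
....o.
ooo.o.
gen 7: ..oooo
.oo.oo
....oo
....o.
ooo.o.
gen 8: ..oooo
.oo.oo
....oo
..o.o.
o..oo.
gen 9: ..oooo
.oo.oo
....oo
..o.oo
o..o.o
gen 10: ..oooo
.oo.oo
....o.
..o...
o..o..
gen 11: ..oooo
.oo.oo
....o.
..o..o
o..ooo
gen 12: oo.ooo
..o.oo
....o.
..o..o
o..ooo
gen 13: oo.ooo
.oo.oo
ooo.o.
.oo..o
o..ooo
gen 14: oo.o..
.oo.o.
ooo.o.
.oo..o
o..ooo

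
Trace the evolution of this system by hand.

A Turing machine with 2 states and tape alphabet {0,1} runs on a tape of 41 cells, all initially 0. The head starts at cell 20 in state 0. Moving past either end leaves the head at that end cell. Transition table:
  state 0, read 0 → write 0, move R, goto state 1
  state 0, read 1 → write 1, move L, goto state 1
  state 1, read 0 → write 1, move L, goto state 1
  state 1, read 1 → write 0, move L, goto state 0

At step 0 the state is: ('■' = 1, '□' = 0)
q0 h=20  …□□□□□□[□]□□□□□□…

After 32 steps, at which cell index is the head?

0

step 0: q0 h=20  …□□□□□□[□]□□□□□□…
step 1: q1 h=21  …□□□□□□[□]□□□□□□…
step 2: q1 h=20  …□□□□□□[□]■□□□□□…
step 3: q1 h=19  …□□□□□□[□]■■□□□□…
step 4: q1 h=18  …□□□□□□[□]■■■□□□…
step 5: q1 h=17  …□□□□□□[□]■■■■□□…
step 6: q1 h=16  …□□□□□□[□]■■■■■□…
step 7: q1 h=15  …□□□□□□[□]■■■■■■…
step 8: q1 h=14  …□□□□□□[□]■■■■■■…
step 9: q1 h=13  …□□□□□□[□]■■■■■■…
step 10: q1 h=12  …□□□□□□[□]■■■■■■…
step 11: q1 h=11  …□□□□□□[□]■■■■■■…
step 12: q1 h=10  …□□□□□□[□]■■■■■■…
step 13: q1 h= 9  …□□□□□□[□]■■■■■■…
step 14: q1 h= 8  …□□□□□□[□]■■■■■■…
step 15: q1 h= 7  …□□□□□□[□]■■■■■■…
step 16: q1 h= 6  |□□□□□□[□]■■■■■■…
step 17: q1 h= 5  |□□□□□[□]■■■■■■…
step 18: q1 h= 4  |□□□□[□]■■■■■■…
step 19: q1 h= 3  |□□□[□]■■■■■■…
step 20: q1 h= 2  |□□[□]■■■■■■…
step 21: q1 h= 1  |□[□]■■■■■■…
step 22: q1 h= 0  |[□]■■■■■■…
step 23: q1 h= 0  |[■]■■■■■■…
step 24: q0 h= 0  |[□]■■■■■■…
step 25: q1 h= 1  |□[■]■■■■■■…
step 26: q0 h= 0  |[□]□■■■■■…
step 27: q1 h= 1  |□[□]■■■■■■…
step 28: q1 h= 0  |[□]■■■■■■…
step 29: q1 h= 0  |[■]■■■■■■…
step 30: q0 h= 0  |[□]■■■■■■…
step 31: q1 h= 1  |□[■]■■■■■■…
step 32: q0 h= 0  |[□]□■■■■■…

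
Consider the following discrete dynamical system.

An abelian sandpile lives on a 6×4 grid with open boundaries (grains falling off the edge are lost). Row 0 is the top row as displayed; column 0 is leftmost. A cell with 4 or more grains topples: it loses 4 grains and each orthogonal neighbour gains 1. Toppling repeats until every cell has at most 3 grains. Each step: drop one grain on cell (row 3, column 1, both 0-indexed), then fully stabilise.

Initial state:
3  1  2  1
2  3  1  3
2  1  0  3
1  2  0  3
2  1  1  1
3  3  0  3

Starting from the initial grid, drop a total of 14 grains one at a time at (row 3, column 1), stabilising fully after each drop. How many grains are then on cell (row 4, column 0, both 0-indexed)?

gen 0: 3  1  2  1
2  3  1  3
2  1  0  3
1  2  0  3
2  1  1  1
3  3  0  3
gen 1: 3  1  2  1
2  3  1  3
2  1  0  3
1  3  0  3
2  1  1  1
3  3  0  3
gen 2: 3  1  2  1
2  3  1  3
2  2  0  3
2  0  1  3
2  2  1  1
3  3  0  3
gen 3: 3  1  2  1
2  3  1  3
2  2  0  3
2  1  1  3
2  2  1  1
3  3  0  3
gen 4: 3  1  2  1
2  3  1  3
2  2  0  3
2  2  1  3
2  2  1  1
3  3  0  3
gen 5: 3  1  2  1
2  3  1  3
2  2  0  3
2  3  1  3
2  2  1  1
3  3  0  3
gen 6: 3  1  2  1
2  3  1  3
2  3  0  3
3  0  2  3
2  3  1  1
3  3  0  3
gen 7: 3  1  2  1
2  3  1  3
2  3  0  3
3  1  2  3
2  3  1  1
3  3  0  3
gen 8: 3  1  2  1
2  3  1  3
2  3  0  3
3  2  2  3
2  3  1  1
3  3  0  3
gen 9: 3  1  2  1
2  3  1  3
2  3  0  3
3  3  2  3
2  3  1  1
3  3  0  3
gen 10: 0  3  2  1
1  1  2  3
1  2  1  3
2  3  3  3
1  2  2  1
1  1  1  3
gen 11: 0  3  2  2
1  1  3  0
1  3  3  1
3  1  1  1
1  3  3  2
1  1  1  3
gen 12: 0  3  2  2
1  1  3  0
1  3  3  1
3  2  1  1
1  3  3  2
1  1  1  3
gen 13: 0  3  2  2
1  1  3  0
1  3  3  1
3  3  1  1
1  3  3  2
1  1  1  3
gen 14: 0  3  3  2
1  3  0  1
3  2  2  2
1  0  1  2
3  2  1  3
1  2  2  3

3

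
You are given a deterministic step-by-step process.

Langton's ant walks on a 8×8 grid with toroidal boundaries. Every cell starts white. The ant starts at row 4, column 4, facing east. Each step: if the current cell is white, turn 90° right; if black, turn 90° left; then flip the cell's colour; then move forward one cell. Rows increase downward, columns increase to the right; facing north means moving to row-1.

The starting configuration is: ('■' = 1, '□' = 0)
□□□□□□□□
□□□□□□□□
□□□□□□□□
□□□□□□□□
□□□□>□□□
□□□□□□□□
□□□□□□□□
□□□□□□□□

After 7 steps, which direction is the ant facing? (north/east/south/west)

south

[0] □□□□□□□□
□□□□□□□□
□□□□□□□□
□□□□□□□□
□□□□>□□□
□□□□□□□□
□□□□□□□□
□□□□□□□□
[1] □□□□□□□□
□□□□□□□□
□□□□□□□□
□□□□□□□□
□□□□■□□□
□□□□v□□□
□□□□□□□□
□□□□□□□□
[2] □□□□□□□□
□□□□□□□□
□□□□□□□□
□□□□□□□□
□□□□■□□□
□□□<■□□□
□□□□□□□□
□□□□□□□□
[3] □□□□□□□□
□□□□□□□□
□□□□□□□□
□□□□□□□□
□□□^■□□□
□□□■■□□□
□□□□□□□□
□□□□□□□□
[4] □□□□□□□□
□□□□□□□□
□□□□□□□□
□□□□□□□□
□□□■>□□□
□□□■■□□□
□□□□□□□□
□□□□□□□□
[5] □□□□□□□□
□□□□□□□□
□□□□□□□□
□□□□^□□□
□□□■□□□□
□□□■■□□□
□□□□□□□□
□□□□□□□□
[6] □□□□□□□□
□□□□□□□□
□□□□□□□□
□□□□■>□□
□□□■□□□□
□□□■■□□□
□□□□□□□□
□□□□□□□□
[7] □□□□□□□□
□□□□□□□□
□□□□□□□□
□□□□■■□□
□□□■□v□□
□□□■■□□□
□□□□□□□□
□□□□□□□□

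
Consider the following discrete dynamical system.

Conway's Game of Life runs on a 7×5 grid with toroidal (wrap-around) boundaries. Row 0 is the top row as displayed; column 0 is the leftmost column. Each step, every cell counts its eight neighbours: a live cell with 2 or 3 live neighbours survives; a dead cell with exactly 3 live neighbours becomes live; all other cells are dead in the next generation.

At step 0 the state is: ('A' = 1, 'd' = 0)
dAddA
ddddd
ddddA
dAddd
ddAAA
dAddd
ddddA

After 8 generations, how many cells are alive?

4

[0] dAddA
ddddd
ddddA
dAddd
ddAAA
dAddd
ddddA
[1] Adddd
Adddd
ddddd
AdAdA
AAAAd
AdAdA
ddddd
[2] ddddd
ddddd
AAddA
AdAdA
ddddd
AdAdA
AAddA
[3] Adddd
Adddd
dAdAA
dddAA
ddddd
dddAA
dAdAA
[4] AAddd
AAddd
ddAAd
AdAAA
ddddd
AdAAA
ddAAd
[5] AdddA
AdddA
ddddd
dAAdA
ddddd
dAAdA
ddddd
[6] AdddA
AdddA
dAdAA
ddddd
ddddd
ddddd
dAdAA
[7] dAddd
dAddd
dddAA
ddddd
ddddd
ddddd
dddAA
[8] AdAdd
AdAdd
ddddd
ddddd
ddddd
ddddd
ddddd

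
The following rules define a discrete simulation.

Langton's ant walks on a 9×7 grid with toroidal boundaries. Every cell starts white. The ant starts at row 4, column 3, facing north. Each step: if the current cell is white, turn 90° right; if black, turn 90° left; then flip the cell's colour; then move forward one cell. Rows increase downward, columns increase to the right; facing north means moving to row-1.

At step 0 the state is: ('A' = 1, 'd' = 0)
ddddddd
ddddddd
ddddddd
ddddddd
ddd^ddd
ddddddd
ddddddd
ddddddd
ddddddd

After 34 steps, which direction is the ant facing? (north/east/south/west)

gen 0: ddddddd
ddddddd
ddddddd
ddddddd
ddd^ddd
ddddddd
ddddddd
ddddddd
ddddddd
gen 1: ddddddd
ddddddd
ddddddd
ddddddd
dddA>dd
ddddddd
ddddddd
ddddddd
ddddddd
gen 2: ddddddd
ddddddd
ddddddd
ddddddd
dddAAdd
ddddvdd
ddddddd
ddddddd
ddddddd
gen 3: ddddddd
ddddddd
ddddddd
ddddddd
dddAAdd
ddd<Add
ddddddd
ddddddd
ddddddd
gen 4: ddddddd
ddddddd
ddddddd
ddddddd
ddd^Add
dddAAdd
ddddddd
ddddddd
ddddddd
gen 5: ddddddd
ddddddd
ddddddd
ddddddd
dd<dAdd
dddAAdd
ddddddd
ddddddd
ddddddd
gen 6: ddddddd
ddddddd
ddddddd
dd^dddd
ddAdAdd
dddAAdd
ddddddd
ddddddd
ddddddd
gen 7: ddddddd
ddddddd
ddddddd
ddA>ddd
ddAdAdd
dddAAdd
ddddddd
ddddddd
ddddddd
gen 8: ddddddd
ddddddd
ddddddd
ddAAddd
ddAvAdd
dddAAdd
ddddddd
ddddddd
ddddddd
gen 9: ddddddd
ddddddd
ddddddd
ddAAddd
dd<AAdd
dddAAdd
ddddddd
ddddddd
ddddddd
gen 10: ddddddd
ddddddd
ddddddd
ddAAddd
dddAAdd
ddvAAdd
ddddddd
ddddddd
ddddddd
gen 11: ddddddd
ddddddd
ddddddd
ddAAddd
dddAAdd
d<AAAdd
ddddddd
ddddddd
ddddddd
gen 12: ddddddd
ddddddd
ddddddd
ddAAddd
d^dAAdd
dAAAAdd
ddddddd
ddddddd
ddddddd
gen 13: ddddddd
ddddddd
ddddddd
ddAAddd
dA>AAdd
dAAAAdd
ddddddd
ddddddd
ddddddd
gen 14: ddddddd
ddddddd
ddddddd
ddAAddd
dAAAAdd
dAvAAdd
ddddddd
ddddddd
ddddddd
gen 15: ddddddd
ddddddd
ddddddd
ddAAddd
dAAAAdd
dAd>Add
ddddddd
ddddddd
ddddddd
gen 16: ddddddd
ddddddd
ddddddd
ddAAddd
dAA^Add
dAddAdd
ddddddd
ddddddd
ddddddd
gen 17: ddddddd
ddddddd
ddddddd
ddAAddd
dA<dAdd
dAddAdd
ddddddd
ddddddd
ddddddd
gen 18: ddddddd
ddddddd
ddddddd
ddAAddd
dAddAdd
dAvdAdd
ddddddd
ddddddd
ddddddd
gen 19: ddddddd
ddddddd
ddddddd
ddAAddd
dAddAdd
d<AdAdd
ddddddd
ddddddd
ddddddd
gen 20: ddddddd
ddddddd
ddddddd
ddAAddd
dAddAdd
ddAdAdd
dvddddd
ddddddd
ddddddd
gen 21: ddddddd
ddddddd
ddddddd
ddAAddd
dAddAdd
ddAdAdd
<Addddd
ddddddd
ddddddd
gen 22: ddddddd
ddddddd
ddddddd
ddAAddd
dAddAdd
^dAdAdd
AAddddd
ddddddd
ddddddd
gen 23: ddddddd
ddddddd
ddddddd
ddAAddd
dAddAdd
A>AdAdd
AAddddd
ddddddd
ddddddd
gen 24: ddddddd
ddddddd
ddddddd
ddAAddd
dAddAdd
AAAdAdd
Avddddd
ddddddd
ddddddd
gen 25: ddddddd
ddddddd
ddddddd
ddAAddd
dAddAdd
AAAdAdd
Ad>dddd
ddddddd
ddddddd
gen 26: ddddddd
ddddddd
ddddddd
ddAAddd
dAddAdd
AAAdAdd
AdAdddd
ddvdddd
ddddddd
gen 27: ddddddd
ddddddd
ddddddd
ddAAddd
dAddAdd
AAAdAdd
AdAdddd
d<Adddd
ddddddd
gen 28: ddddddd
ddddddd
ddddddd
ddAAddd
dAddAdd
AAAdAdd
A^Adddd
dAAdddd
ddddddd
gen 29: ddddddd
ddddddd
ddddddd
ddAAddd
dAddAdd
AAAdAdd
AA>dddd
dAAdddd
ddddddd
gen 30: ddddddd
ddddddd
ddddddd
ddAAddd
dAddAdd
AA^dAdd
AAddddd
dAAdddd
ddddddd
gen 31: ddddddd
ddddddd
ddddddd
ddAAddd
dAddAdd
A<ddAdd
AAddddd
dAAdddd
ddddddd
gen 32: ddddddd
ddddddd
ddddddd
ddAAddd
dAddAdd
AdddAdd
Avddddd
dAAdddd
ddddddd
gen 33: ddddddd
ddddddd
ddddddd
ddAAddd
dAddAdd
AdddAdd
Ad>dddd
dAAdddd
ddddddd
gen 34: ddddddd
ddddddd
ddddddd
ddAAddd
dAddAdd
AdddAdd
AdAdddd
dAvdddd
ddddddd

south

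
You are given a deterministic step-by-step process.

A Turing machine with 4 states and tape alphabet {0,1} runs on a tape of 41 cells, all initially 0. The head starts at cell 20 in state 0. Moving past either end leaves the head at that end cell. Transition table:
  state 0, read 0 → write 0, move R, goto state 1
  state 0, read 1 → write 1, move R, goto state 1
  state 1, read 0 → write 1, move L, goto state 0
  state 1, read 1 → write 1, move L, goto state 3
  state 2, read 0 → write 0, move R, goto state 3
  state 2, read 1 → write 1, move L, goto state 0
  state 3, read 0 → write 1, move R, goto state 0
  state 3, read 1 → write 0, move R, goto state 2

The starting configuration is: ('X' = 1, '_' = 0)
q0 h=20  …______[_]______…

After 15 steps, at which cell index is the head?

gen 0: q0 h=20  …______[_]______…
gen 1: q1 h=21  …______[_]______…
gen 2: q0 h=20  …______[_]X_____…
gen 3: q1 h=21  …______[X]______…
gen 4: q3 h=20  …______[_]X_____…
gen 5: q0 h=21  …_____X[X]______…
gen 6: q1 h=22  …____XX[_]______…
gen 7: q0 h=21  …_____X[X]X_____…
gen 8: q1 h=22  …____XX[X]______…
gen 9: q3 h=21  …_____X[X]X_____…
gen 10: q2 h=22  …____X_[X]______…
gen 11: q0 h=21  …_____X[_]X_____…
gen 12: q1 h=22  …____X_[X]______…
gen 13: q3 h=21  …_____X[_]X_____…
gen 14: q0 h=22  …____XX[X]______…
gen 15: q1 h=23  …___XXX[_]______…

23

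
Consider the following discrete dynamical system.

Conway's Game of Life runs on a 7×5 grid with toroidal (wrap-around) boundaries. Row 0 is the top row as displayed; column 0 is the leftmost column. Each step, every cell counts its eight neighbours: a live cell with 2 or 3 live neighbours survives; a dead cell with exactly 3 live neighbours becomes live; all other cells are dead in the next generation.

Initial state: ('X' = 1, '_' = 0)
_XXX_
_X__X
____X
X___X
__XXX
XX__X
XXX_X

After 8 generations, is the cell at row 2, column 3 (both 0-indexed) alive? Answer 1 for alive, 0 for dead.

0

k=0  _XXX_
_X__X
____X
X___X
__XXX
XX__X
XXX_X
k=1  _____
_X__X
___XX
X____
__X__
_____
_____
k=2  _____
X__XX
___XX
___XX
_____
_____
_____
k=3  ____X
X__X_
__X__
___XX
_____
_____
_____
k=4  ____X
___XX
__X__
___X_
_____
_____
_____
k=5  ___XX
___XX
__X_X
_____
_____
_____
_____
k=6  ___XX
X_X__
____X
_____
_____
_____
_____
k=7  ___XX
X____
_____
_____
_____
_____
_____
k=8  ____X
____X
_____
_____
_____
_____
_____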